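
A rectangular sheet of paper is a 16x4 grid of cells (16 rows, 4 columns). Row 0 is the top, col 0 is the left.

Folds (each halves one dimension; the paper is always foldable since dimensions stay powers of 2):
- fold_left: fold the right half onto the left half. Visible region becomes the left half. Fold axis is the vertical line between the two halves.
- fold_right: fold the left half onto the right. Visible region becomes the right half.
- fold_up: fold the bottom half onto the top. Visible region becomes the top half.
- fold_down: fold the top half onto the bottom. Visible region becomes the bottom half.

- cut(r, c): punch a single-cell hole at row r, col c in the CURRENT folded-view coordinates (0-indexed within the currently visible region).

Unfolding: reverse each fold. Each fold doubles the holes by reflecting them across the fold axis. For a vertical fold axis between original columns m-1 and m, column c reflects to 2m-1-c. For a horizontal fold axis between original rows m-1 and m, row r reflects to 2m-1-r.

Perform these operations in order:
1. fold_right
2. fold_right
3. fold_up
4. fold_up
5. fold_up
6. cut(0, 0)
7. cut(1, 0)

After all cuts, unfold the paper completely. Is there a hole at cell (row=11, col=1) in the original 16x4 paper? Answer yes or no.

Op 1 fold_right: fold axis v@2; visible region now rows[0,16) x cols[2,4) = 16x2
Op 2 fold_right: fold axis v@3; visible region now rows[0,16) x cols[3,4) = 16x1
Op 3 fold_up: fold axis h@8; visible region now rows[0,8) x cols[3,4) = 8x1
Op 4 fold_up: fold axis h@4; visible region now rows[0,4) x cols[3,4) = 4x1
Op 5 fold_up: fold axis h@2; visible region now rows[0,2) x cols[3,4) = 2x1
Op 6 cut(0, 0): punch at orig (0,3); cuts so far [(0, 3)]; region rows[0,2) x cols[3,4) = 2x1
Op 7 cut(1, 0): punch at orig (1,3); cuts so far [(0, 3), (1, 3)]; region rows[0,2) x cols[3,4) = 2x1
Unfold 1 (reflect across h@2): 4 holes -> [(0, 3), (1, 3), (2, 3), (3, 3)]
Unfold 2 (reflect across h@4): 8 holes -> [(0, 3), (1, 3), (2, 3), (3, 3), (4, 3), (5, 3), (6, 3), (7, 3)]
Unfold 3 (reflect across h@8): 16 holes -> [(0, 3), (1, 3), (2, 3), (3, 3), (4, 3), (5, 3), (6, 3), (7, 3), (8, 3), (9, 3), (10, 3), (11, 3), (12, 3), (13, 3), (14, 3), (15, 3)]
Unfold 4 (reflect across v@3): 32 holes -> [(0, 2), (0, 3), (1, 2), (1, 3), (2, 2), (2, 3), (3, 2), (3, 3), (4, 2), (4, 3), (5, 2), (5, 3), (6, 2), (6, 3), (7, 2), (7, 3), (8, 2), (8, 3), (9, 2), (9, 3), (10, 2), (10, 3), (11, 2), (11, 3), (12, 2), (12, 3), (13, 2), (13, 3), (14, 2), (14, 3), (15, 2), (15, 3)]
Unfold 5 (reflect across v@2): 64 holes -> [(0, 0), (0, 1), (0, 2), (0, 3), (1, 0), (1, 1), (1, 2), (1, 3), (2, 0), (2, 1), (2, 2), (2, 3), (3, 0), (3, 1), (3, 2), (3, 3), (4, 0), (4, 1), (4, 2), (4, 3), (5, 0), (5, 1), (5, 2), (5, 3), (6, 0), (6, 1), (6, 2), (6, 3), (7, 0), (7, 1), (7, 2), (7, 3), (8, 0), (8, 1), (8, 2), (8, 3), (9, 0), (9, 1), (9, 2), (9, 3), (10, 0), (10, 1), (10, 2), (10, 3), (11, 0), (11, 1), (11, 2), (11, 3), (12, 0), (12, 1), (12, 2), (12, 3), (13, 0), (13, 1), (13, 2), (13, 3), (14, 0), (14, 1), (14, 2), (14, 3), (15, 0), (15, 1), (15, 2), (15, 3)]
Holes: [(0, 0), (0, 1), (0, 2), (0, 3), (1, 0), (1, 1), (1, 2), (1, 3), (2, 0), (2, 1), (2, 2), (2, 3), (3, 0), (3, 1), (3, 2), (3, 3), (4, 0), (4, 1), (4, 2), (4, 3), (5, 0), (5, 1), (5, 2), (5, 3), (6, 0), (6, 1), (6, 2), (6, 3), (7, 0), (7, 1), (7, 2), (7, 3), (8, 0), (8, 1), (8, 2), (8, 3), (9, 0), (9, 1), (9, 2), (9, 3), (10, 0), (10, 1), (10, 2), (10, 3), (11, 0), (11, 1), (11, 2), (11, 3), (12, 0), (12, 1), (12, 2), (12, 3), (13, 0), (13, 1), (13, 2), (13, 3), (14, 0), (14, 1), (14, 2), (14, 3), (15, 0), (15, 1), (15, 2), (15, 3)]

Answer: yes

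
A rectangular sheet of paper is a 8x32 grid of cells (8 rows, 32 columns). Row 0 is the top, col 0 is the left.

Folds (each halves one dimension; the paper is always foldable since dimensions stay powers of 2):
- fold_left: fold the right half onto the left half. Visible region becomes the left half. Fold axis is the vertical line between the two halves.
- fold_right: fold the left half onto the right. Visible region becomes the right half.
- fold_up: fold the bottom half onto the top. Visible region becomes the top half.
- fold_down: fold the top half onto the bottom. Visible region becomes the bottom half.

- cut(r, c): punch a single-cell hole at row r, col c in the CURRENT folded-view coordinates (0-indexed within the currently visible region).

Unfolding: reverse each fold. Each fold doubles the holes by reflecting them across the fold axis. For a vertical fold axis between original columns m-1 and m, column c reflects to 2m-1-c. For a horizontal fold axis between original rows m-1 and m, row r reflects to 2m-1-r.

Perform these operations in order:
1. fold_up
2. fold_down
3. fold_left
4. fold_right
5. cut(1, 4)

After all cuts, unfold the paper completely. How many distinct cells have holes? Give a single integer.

Answer: 16

Derivation:
Op 1 fold_up: fold axis h@4; visible region now rows[0,4) x cols[0,32) = 4x32
Op 2 fold_down: fold axis h@2; visible region now rows[2,4) x cols[0,32) = 2x32
Op 3 fold_left: fold axis v@16; visible region now rows[2,4) x cols[0,16) = 2x16
Op 4 fold_right: fold axis v@8; visible region now rows[2,4) x cols[8,16) = 2x8
Op 5 cut(1, 4): punch at orig (3,12); cuts so far [(3, 12)]; region rows[2,4) x cols[8,16) = 2x8
Unfold 1 (reflect across v@8): 2 holes -> [(3, 3), (3, 12)]
Unfold 2 (reflect across v@16): 4 holes -> [(3, 3), (3, 12), (3, 19), (3, 28)]
Unfold 3 (reflect across h@2): 8 holes -> [(0, 3), (0, 12), (0, 19), (0, 28), (3, 3), (3, 12), (3, 19), (3, 28)]
Unfold 4 (reflect across h@4): 16 holes -> [(0, 3), (0, 12), (0, 19), (0, 28), (3, 3), (3, 12), (3, 19), (3, 28), (4, 3), (4, 12), (4, 19), (4, 28), (7, 3), (7, 12), (7, 19), (7, 28)]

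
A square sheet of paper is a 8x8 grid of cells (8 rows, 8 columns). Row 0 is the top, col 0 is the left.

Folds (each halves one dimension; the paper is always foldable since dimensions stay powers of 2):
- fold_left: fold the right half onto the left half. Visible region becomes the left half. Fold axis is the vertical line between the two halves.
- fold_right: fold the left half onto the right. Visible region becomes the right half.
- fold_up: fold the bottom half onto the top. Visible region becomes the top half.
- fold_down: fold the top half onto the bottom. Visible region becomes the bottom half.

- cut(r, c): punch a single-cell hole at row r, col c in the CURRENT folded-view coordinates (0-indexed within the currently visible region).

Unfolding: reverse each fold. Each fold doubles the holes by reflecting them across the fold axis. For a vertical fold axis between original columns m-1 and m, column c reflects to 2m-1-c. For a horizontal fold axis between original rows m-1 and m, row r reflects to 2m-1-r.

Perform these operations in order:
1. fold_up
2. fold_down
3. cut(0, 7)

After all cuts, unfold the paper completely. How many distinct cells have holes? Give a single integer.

Op 1 fold_up: fold axis h@4; visible region now rows[0,4) x cols[0,8) = 4x8
Op 2 fold_down: fold axis h@2; visible region now rows[2,4) x cols[0,8) = 2x8
Op 3 cut(0, 7): punch at orig (2,7); cuts so far [(2, 7)]; region rows[2,4) x cols[0,8) = 2x8
Unfold 1 (reflect across h@2): 2 holes -> [(1, 7), (2, 7)]
Unfold 2 (reflect across h@4): 4 holes -> [(1, 7), (2, 7), (5, 7), (6, 7)]

Answer: 4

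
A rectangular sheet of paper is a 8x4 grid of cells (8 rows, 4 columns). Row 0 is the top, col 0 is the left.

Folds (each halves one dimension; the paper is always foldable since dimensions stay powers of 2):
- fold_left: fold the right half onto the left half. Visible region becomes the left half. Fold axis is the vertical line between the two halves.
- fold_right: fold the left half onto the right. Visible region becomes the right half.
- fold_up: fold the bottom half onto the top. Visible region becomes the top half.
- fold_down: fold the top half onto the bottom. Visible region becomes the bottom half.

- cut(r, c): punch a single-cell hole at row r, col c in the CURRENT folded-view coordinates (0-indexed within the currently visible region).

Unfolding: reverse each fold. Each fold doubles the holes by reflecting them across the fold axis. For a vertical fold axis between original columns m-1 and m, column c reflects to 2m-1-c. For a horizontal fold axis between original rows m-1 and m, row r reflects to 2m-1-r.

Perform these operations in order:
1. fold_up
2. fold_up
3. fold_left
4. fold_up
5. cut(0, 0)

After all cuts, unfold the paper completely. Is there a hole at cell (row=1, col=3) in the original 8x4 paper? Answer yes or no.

Answer: yes

Derivation:
Op 1 fold_up: fold axis h@4; visible region now rows[0,4) x cols[0,4) = 4x4
Op 2 fold_up: fold axis h@2; visible region now rows[0,2) x cols[0,4) = 2x4
Op 3 fold_left: fold axis v@2; visible region now rows[0,2) x cols[0,2) = 2x2
Op 4 fold_up: fold axis h@1; visible region now rows[0,1) x cols[0,2) = 1x2
Op 5 cut(0, 0): punch at orig (0,0); cuts so far [(0, 0)]; region rows[0,1) x cols[0,2) = 1x2
Unfold 1 (reflect across h@1): 2 holes -> [(0, 0), (1, 0)]
Unfold 2 (reflect across v@2): 4 holes -> [(0, 0), (0, 3), (1, 0), (1, 3)]
Unfold 3 (reflect across h@2): 8 holes -> [(0, 0), (0, 3), (1, 0), (1, 3), (2, 0), (2, 3), (3, 0), (3, 3)]
Unfold 4 (reflect across h@4): 16 holes -> [(0, 0), (0, 3), (1, 0), (1, 3), (2, 0), (2, 3), (3, 0), (3, 3), (4, 0), (4, 3), (5, 0), (5, 3), (6, 0), (6, 3), (7, 0), (7, 3)]
Holes: [(0, 0), (0, 3), (1, 0), (1, 3), (2, 0), (2, 3), (3, 0), (3, 3), (4, 0), (4, 3), (5, 0), (5, 3), (6, 0), (6, 3), (7, 0), (7, 3)]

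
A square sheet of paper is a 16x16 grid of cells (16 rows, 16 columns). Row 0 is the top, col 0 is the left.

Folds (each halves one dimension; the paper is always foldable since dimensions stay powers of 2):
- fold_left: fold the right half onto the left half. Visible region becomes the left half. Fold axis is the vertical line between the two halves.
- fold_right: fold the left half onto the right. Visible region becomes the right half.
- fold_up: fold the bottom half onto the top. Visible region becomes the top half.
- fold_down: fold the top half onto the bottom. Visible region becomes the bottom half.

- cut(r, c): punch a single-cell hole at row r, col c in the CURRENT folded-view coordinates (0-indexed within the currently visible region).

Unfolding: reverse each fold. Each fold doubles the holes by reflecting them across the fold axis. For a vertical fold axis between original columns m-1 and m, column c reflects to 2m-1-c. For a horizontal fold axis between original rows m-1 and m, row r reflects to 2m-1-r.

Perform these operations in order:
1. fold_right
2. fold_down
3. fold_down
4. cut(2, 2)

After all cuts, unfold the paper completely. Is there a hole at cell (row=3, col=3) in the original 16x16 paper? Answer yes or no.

Answer: no

Derivation:
Op 1 fold_right: fold axis v@8; visible region now rows[0,16) x cols[8,16) = 16x8
Op 2 fold_down: fold axis h@8; visible region now rows[8,16) x cols[8,16) = 8x8
Op 3 fold_down: fold axis h@12; visible region now rows[12,16) x cols[8,16) = 4x8
Op 4 cut(2, 2): punch at orig (14,10); cuts so far [(14, 10)]; region rows[12,16) x cols[8,16) = 4x8
Unfold 1 (reflect across h@12): 2 holes -> [(9, 10), (14, 10)]
Unfold 2 (reflect across h@8): 4 holes -> [(1, 10), (6, 10), (9, 10), (14, 10)]
Unfold 3 (reflect across v@8): 8 holes -> [(1, 5), (1, 10), (6, 5), (6, 10), (9, 5), (9, 10), (14, 5), (14, 10)]
Holes: [(1, 5), (1, 10), (6, 5), (6, 10), (9, 5), (9, 10), (14, 5), (14, 10)]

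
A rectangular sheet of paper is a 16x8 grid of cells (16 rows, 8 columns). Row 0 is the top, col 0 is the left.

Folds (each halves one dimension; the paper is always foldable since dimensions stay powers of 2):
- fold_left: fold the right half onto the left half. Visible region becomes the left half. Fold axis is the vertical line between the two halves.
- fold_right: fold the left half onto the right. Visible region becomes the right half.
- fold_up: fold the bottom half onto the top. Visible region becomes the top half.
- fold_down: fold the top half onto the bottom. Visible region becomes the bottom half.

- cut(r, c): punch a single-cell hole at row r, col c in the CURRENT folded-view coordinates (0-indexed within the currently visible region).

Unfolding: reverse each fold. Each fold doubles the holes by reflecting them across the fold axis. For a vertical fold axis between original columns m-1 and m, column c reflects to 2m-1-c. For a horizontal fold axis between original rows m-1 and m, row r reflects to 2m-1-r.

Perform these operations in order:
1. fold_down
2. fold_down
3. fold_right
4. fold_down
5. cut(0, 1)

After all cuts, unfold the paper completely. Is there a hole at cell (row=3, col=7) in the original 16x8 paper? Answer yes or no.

Op 1 fold_down: fold axis h@8; visible region now rows[8,16) x cols[0,8) = 8x8
Op 2 fold_down: fold axis h@12; visible region now rows[12,16) x cols[0,8) = 4x8
Op 3 fold_right: fold axis v@4; visible region now rows[12,16) x cols[4,8) = 4x4
Op 4 fold_down: fold axis h@14; visible region now rows[14,16) x cols[4,8) = 2x4
Op 5 cut(0, 1): punch at orig (14,5); cuts so far [(14, 5)]; region rows[14,16) x cols[4,8) = 2x4
Unfold 1 (reflect across h@14): 2 holes -> [(13, 5), (14, 5)]
Unfold 2 (reflect across v@4): 4 holes -> [(13, 2), (13, 5), (14, 2), (14, 5)]
Unfold 3 (reflect across h@12): 8 holes -> [(9, 2), (9, 5), (10, 2), (10, 5), (13, 2), (13, 5), (14, 2), (14, 5)]
Unfold 4 (reflect across h@8): 16 holes -> [(1, 2), (1, 5), (2, 2), (2, 5), (5, 2), (5, 5), (6, 2), (6, 5), (9, 2), (9, 5), (10, 2), (10, 5), (13, 2), (13, 5), (14, 2), (14, 5)]
Holes: [(1, 2), (1, 5), (2, 2), (2, 5), (5, 2), (5, 5), (6, 2), (6, 5), (9, 2), (9, 5), (10, 2), (10, 5), (13, 2), (13, 5), (14, 2), (14, 5)]

Answer: no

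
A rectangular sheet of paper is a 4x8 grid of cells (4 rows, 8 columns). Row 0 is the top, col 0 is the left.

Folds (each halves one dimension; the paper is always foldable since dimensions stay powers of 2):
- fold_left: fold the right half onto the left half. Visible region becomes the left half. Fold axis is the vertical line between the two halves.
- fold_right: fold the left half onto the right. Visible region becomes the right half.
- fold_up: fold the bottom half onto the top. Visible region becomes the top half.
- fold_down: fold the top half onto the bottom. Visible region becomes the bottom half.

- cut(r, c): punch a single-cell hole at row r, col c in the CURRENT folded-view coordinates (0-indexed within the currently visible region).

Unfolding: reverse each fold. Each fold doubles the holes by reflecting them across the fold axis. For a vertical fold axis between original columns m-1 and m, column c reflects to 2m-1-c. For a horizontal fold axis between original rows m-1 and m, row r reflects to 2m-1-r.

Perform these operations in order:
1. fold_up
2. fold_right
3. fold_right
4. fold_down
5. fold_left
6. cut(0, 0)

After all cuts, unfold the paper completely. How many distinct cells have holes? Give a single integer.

Answer: 32

Derivation:
Op 1 fold_up: fold axis h@2; visible region now rows[0,2) x cols[0,8) = 2x8
Op 2 fold_right: fold axis v@4; visible region now rows[0,2) x cols[4,8) = 2x4
Op 3 fold_right: fold axis v@6; visible region now rows[0,2) x cols[6,8) = 2x2
Op 4 fold_down: fold axis h@1; visible region now rows[1,2) x cols[6,8) = 1x2
Op 5 fold_left: fold axis v@7; visible region now rows[1,2) x cols[6,7) = 1x1
Op 6 cut(0, 0): punch at orig (1,6); cuts so far [(1, 6)]; region rows[1,2) x cols[6,7) = 1x1
Unfold 1 (reflect across v@7): 2 holes -> [(1, 6), (1, 7)]
Unfold 2 (reflect across h@1): 4 holes -> [(0, 6), (0, 7), (1, 6), (1, 7)]
Unfold 3 (reflect across v@6): 8 holes -> [(0, 4), (0, 5), (0, 6), (0, 7), (1, 4), (1, 5), (1, 6), (1, 7)]
Unfold 4 (reflect across v@4): 16 holes -> [(0, 0), (0, 1), (0, 2), (0, 3), (0, 4), (0, 5), (0, 6), (0, 7), (1, 0), (1, 1), (1, 2), (1, 3), (1, 4), (1, 5), (1, 6), (1, 7)]
Unfold 5 (reflect across h@2): 32 holes -> [(0, 0), (0, 1), (0, 2), (0, 3), (0, 4), (0, 5), (0, 6), (0, 7), (1, 0), (1, 1), (1, 2), (1, 3), (1, 4), (1, 5), (1, 6), (1, 7), (2, 0), (2, 1), (2, 2), (2, 3), (2, 4), (2, 5), (2, 6), (2, 7), (3, 0), (3, 1), (3, 2), (3, 3), (3, 4), (3, 5), (3, 6), (3, 7)]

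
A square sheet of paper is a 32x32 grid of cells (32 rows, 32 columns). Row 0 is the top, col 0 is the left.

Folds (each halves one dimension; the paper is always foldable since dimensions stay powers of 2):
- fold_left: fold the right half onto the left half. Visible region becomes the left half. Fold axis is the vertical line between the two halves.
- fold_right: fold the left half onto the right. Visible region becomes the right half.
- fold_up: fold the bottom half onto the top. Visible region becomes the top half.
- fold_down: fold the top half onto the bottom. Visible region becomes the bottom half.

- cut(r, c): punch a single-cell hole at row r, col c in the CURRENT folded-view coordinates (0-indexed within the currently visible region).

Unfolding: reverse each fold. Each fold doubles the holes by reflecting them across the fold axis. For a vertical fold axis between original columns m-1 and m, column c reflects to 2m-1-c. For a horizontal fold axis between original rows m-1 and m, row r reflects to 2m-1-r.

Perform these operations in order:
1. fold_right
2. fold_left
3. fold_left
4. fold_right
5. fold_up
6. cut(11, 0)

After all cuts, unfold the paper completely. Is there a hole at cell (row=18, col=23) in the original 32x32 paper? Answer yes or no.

Op 1 fold_right: fold axis v@16; visible region now rows[0,32) x cols[16,32) = 32x16
Op 2 fold_left: fold axis v@24; visible region now rows[0,32) x cols[16,24) = 32x8
Op 3 fold_left: fold axis v@20; visible region now rows[0,32) x cols[16,20) = 32x4
Op 4 fold_right: fold axis v@18; visible region now rows[0,32) x cols[18,20) = 32x2
Op 5 fold_up: fold axis h@16; visible region now rows[0,16) x cols[18,20) = 16x2
Op 6 cut(11, 0): punch at orig (11,18); cuts so far [(11, 18)]; region rows[0,16) x cols[18,20) = 16x2
Unfold 1 (reflect across h@16): 2 holes -> [(11, 18), (20, 18)]
Unfold 2 (reflect across v@18): 4 holes -> [(11, 17), (11, 18), (20, 17), (20, 18)]
Unfold 3 (reflect across v@20): 8 holes -> [(11, 17), (11, 18), (11, 21), (11, 22), (20, 17), (20, 18), (20, 21), (20, 22)]
Unfold 4 (reflect across v@24): 16 holes -> [(11, 17), (11, 18), (11, 21), (11, 22), (11, 25), (11, 26), (11, 29), (11, 30), (20, 17), (20, 18), (20, 21), (20, 22), (20, 25), (20, 26), (20, 29), (20, 30)]
Unfold 5 (reflect across v@16): 32 holes -> [(11, 1), (11, 2), (11, 5), (11, 6), (11, 9), (11, 10), (11, 13), (11, 14), (11, 17), (11, 18), (11, 21), (11, 22), (11, 25), (11, 26), (11, 29), (11, 30), (20, 1), (20, 2), (20, 5), (20, 6), (20, 9), (20, 10), (20, 13), (20, 14), (20, 17), (20, 18), (20, 21), (20, 22), (20, 25), (20, 26), (20, 29), (20, 30)]
Holes: [(11, 1), (11, 2), (11, 5), (11, 6), (11, 9), (11, 10), (11, 13), (11, 14), (11, 17), (11, 18), (11, 21), (11, 22), (11, 25), (11, 26), (11, 29), (11, 30), (20, 1), (20, 2), (20, 5), (20, 6), (20, 9), (20, 10), (20, 13), (20, 14), (20, 17), (20, 18), (20, 21), (20, 22), (20, 25), (20, 26), (20, 29), (20, 30)]

Answer: no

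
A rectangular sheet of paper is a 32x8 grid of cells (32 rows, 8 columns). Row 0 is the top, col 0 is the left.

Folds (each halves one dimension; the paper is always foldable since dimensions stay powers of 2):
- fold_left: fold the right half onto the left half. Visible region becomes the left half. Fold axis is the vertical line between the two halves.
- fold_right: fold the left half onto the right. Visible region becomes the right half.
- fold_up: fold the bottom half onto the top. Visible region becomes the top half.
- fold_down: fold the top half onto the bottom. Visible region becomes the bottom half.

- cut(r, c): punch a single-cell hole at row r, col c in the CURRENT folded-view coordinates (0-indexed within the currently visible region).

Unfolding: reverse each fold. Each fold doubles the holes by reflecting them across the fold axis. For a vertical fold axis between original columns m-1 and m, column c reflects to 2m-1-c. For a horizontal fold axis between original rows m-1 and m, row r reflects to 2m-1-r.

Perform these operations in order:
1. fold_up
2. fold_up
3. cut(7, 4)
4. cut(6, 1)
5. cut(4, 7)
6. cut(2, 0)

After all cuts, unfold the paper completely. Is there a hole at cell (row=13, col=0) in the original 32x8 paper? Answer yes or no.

Op 1 fold_up: fold axis h@16; visible region now rows[0,16) x cols[0,8) = 16x8
Op 2 fold_up: fold axis h@8; visible region now rows[0,8) x cols[0,8) = 8x8
Op 3 cut(7, 4): punch at orig (7,4); cuts so far [(7, 4)]; region rows[0,8) x cols[0,8) = 8x8
Op 4 cut(6, 1): punch at orig (6,1); cuts so far [(6, 1), (7, 4)]; region rows[0,8) x cols[0,8) = 8x8
Op 5 cut(4, 7): punch at orig (4,7); cuts so far [(4, 7), (6, 1), (7, 4)]; region rows[0,8) x cols[0,8) = 8x8
Op 6 cut(2, 0): punch at orig (2,0); cuts so far [(2, 0), (4, 7), (6, 1), (7, 4)]; region rows[0,8) x cols[0,8) = 8x8
Unfold 1 (reflect across h@8): 8 holes -> [(2, 0), (4, 7), (6, 1), (7, 4), (8, 4), (9, 1), (11, 7), (13, 0)]
Unfold 2 (reflect across h@16): 16 holes -> [(2, 0), (4, 7), (6, 1), (7, 4), (8, 4), (9, 1), (11, 7), (13, 0), (18, 0), (20, 7), (22, 1), (23, 4), (24, 4), (25, 1), (27, 7), (29, 0)]
Holes: [(2, 0), (4, 7), (6, 1), (7, 4), (8, 4), (9, 1), (11, 7), (13, 0), (18, 0), (20, 7), (22, 1), (23, 4), (24, 4), (25, 1), (27, 7), (29, 0)]

Answer: yes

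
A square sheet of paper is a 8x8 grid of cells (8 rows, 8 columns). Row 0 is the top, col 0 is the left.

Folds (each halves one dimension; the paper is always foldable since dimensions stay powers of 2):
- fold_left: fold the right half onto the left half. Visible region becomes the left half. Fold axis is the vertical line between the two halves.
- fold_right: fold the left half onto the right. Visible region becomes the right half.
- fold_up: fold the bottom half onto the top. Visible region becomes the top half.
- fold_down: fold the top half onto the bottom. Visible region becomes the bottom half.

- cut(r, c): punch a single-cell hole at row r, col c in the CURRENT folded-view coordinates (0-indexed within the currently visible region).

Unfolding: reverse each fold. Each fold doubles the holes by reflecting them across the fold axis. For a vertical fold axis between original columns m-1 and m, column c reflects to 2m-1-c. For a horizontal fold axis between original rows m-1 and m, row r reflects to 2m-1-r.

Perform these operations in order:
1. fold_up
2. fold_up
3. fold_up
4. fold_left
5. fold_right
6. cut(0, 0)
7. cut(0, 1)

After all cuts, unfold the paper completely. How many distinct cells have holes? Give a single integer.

Answer: 64

Derivation:
Op 1 fold_up: fold axis h@4; visible region now rows[0,4) x cols[0,8) = 4x8
Op 2 fold_up: fold axis h@2; visible region now rows[0,2) x cols[0,8) = 2x8
Op 3 fold_up: fold axis h@1; visible region now rows[0,1) x cols[0,8) = 1x8
Op 4 fold_left: fold axis v@4; visible region now rows[0,1) x cols[0,4) = 1x4
Op 5 fold_right: fold axis v@2; visible region now rows[0,1) x cols[2,4) = 1x2
Op 6 cut(0, 0): punch at orig (0,2); cuts so far [(0, 2)]; region rows[0,1) x cols[2,4) = 1x2
Op 7 cut(0, 1): punch at orig (0,3); cuts so far [(0, 2), (0, 3)]; region rows[0,1) x cols[2,4) = 1x2
Unfold 1 (reflect across v@2): 4 holes -> [(0, 0), (0, 1), (0, 2), (0, 3)]
Unfold 2 (reflect across v@4): 8 holes -> [(0, 0), (0, 1), (0, 2), (0, 3), (0, 4), (0, 5), (0, 6), (0, 7)]
Unfold 3 (reflect across h@1): 16 holes -> [(0, 0), (0, 1), (0, 2), (0, 3), (0, 4), (0, 5), (0, 6), (0, 7), (1, 0), (1, 1), (1, 2), (1, 3), (1, 4), (1, 5), (1, 6), (1, 7)]
Unfold 4 (reflect across h@2): 32 holes -> [(0, 0), (0, 1), (0, 2), (0, 3), (0, 4), (0, 5), (0, 6), (0, 7), (1, 0), (1, 1), (1, 2), (1, 3), (1, 4), (1, 5), (1, 6), (1, 7), (2, 0), (2, 1), (2, 2), (2, 3), (2, 4), (2, 5), (2, 6), (2, 7), (3, 0), (3, 1), (3, 2), (3, 3), (3, 4), (3, 5), (3, 6), (3, 7)]
Unfold 5 (reflect across h@4): 64 holes -> [(0, 0), (0, 1), (0, 2), (0, 3), (0, 4), (0, 5), (0, 6), (0, 7), (1, 0), (1, 1), (1, 2), (1, 3), (1, 4), (1, 5), (1, 6), (1, 7), (2, 0), (2, 1), (2, 2), (2, 3), (2, 4), (2, 5), (2, 6), (2, 7), (3, 0), (3, 1), (3, 2), (3, 3), (3, 4), (3, 5), (3, 6), (3, 7), (4, 0), (4, 1), (4, 2), (4, 3), (4, 4), (4, 5), (4, 6), (4, 7), (5, 0), (5, 1), (5, 2), (5, 3), (5, 4), (5, 5), (5, 6), (5, 7), (6, 0), (6, 1), (6, 2), (6, 3), (6, 4), (6, 5), (6, 6), (6, 7), (7, 0), (7, 1), (7, 2), (7, 3), (7, 4), (7, 5), (7, 6), (7, 7)]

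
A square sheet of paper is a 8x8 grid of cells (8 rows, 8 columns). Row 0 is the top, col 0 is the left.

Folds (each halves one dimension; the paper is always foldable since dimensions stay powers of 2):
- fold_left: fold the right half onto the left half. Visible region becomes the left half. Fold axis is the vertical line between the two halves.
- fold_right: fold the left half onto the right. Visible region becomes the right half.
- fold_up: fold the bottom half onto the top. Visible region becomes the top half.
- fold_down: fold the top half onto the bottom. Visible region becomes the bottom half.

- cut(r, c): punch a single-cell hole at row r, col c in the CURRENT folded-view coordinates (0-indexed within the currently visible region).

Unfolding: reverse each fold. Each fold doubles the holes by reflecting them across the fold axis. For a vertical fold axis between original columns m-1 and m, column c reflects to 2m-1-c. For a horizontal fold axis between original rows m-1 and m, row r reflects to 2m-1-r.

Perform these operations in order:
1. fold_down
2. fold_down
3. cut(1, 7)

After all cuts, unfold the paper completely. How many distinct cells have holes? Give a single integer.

Op 1 fold_down: fold axis h@4; visible region now rows[4,8) x cols[0,8) = 4x8
Op 2 fold_down: fold axis h@6; visible region now rows[6,8) x cols[0,8) = 2x8
Op 3 cut(1, 7): punch at orig (7,7); cuts so far [(7, 7)]; region rows[6,8) x cols[0,8) = 2x8
Unfold 1 (reflect across h@6): 2 holes -> [(4, 7), (7, 7)]
Unfold 2 (reflect across h@4): 4 holes -> [(0, 7), (3, 7), (4, 7), (7, 7)]

Answer: 4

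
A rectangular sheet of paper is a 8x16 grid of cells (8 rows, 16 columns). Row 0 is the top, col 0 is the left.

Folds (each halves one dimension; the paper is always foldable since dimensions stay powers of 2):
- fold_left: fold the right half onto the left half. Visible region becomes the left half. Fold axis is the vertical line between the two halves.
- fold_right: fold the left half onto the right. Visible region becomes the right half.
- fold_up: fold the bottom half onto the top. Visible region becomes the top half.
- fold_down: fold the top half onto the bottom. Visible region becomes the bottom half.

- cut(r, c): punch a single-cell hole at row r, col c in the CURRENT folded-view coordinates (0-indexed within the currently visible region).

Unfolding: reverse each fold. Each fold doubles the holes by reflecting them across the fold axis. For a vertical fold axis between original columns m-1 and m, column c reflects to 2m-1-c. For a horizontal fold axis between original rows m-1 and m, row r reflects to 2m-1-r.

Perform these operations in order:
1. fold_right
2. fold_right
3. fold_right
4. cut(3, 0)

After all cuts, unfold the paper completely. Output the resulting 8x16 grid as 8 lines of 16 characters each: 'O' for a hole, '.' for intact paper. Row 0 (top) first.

Op 1 fold_right: fold axis v@8; visible region now rows[0,8) x cols[8,16) = 8x8
Op 2 fold_right: fold axis v@12; visible region now rows[0,8) x cols[12,16) = 8x4
Op 3 fold_right: fold axis v@14; visible region now rows[0,8) x cols[14,16) = 8x2
Op 4 cut(3, 0): punch at orig (3,14); cuts so far [(3, 14)]; region rows[0,8) x cols[14,16) = 8x2
Unfold 1 (reflect across v@14): 2 holes -> [(3, 13), (3, 14)]
Unfold 2 (reflect across v@12): 4 holes -> [(3, 9), (3, 10), (3, 13), (3, 14)]
Unfold 3 (reflect across v@8): 8 holes -> [(3, 1), (3, 2), (3, 5), (3, 6), (3, 9), (3, 10), (3, 13), (3, 14)]

Answer: ................
................
................
.OO..OO..OO..OO.
................
................
................
................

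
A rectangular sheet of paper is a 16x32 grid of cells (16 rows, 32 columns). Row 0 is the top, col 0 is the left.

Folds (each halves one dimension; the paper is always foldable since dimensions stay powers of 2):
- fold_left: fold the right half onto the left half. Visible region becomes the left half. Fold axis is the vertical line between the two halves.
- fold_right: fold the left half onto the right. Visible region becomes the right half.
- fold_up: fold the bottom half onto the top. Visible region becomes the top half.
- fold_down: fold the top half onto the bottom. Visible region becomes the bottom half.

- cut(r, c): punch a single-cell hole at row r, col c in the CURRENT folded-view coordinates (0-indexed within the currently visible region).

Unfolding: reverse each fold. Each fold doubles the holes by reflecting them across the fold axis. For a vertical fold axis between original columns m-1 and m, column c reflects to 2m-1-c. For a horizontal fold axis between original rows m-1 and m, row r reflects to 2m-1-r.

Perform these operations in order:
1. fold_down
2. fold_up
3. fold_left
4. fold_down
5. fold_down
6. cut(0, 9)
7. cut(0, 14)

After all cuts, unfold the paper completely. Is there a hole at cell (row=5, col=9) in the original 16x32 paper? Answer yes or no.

Answer: yes

Derivation:
Op 1 fold_down: fold axis h@8; visible region now rows[8,16) x cols[0,32) = 8x32
Op 2 fold_up: fold axis h@12; visible region now rows[8,12) x cols[0,32) = 4x32
Op 3 fold_left: fold axis v@16; visible region now rows[8,12) x cols[0,16) = 4x16
Op 4 fold_down: fold axis h@10; visible region now rows[10,12) x cols[0,16) = 2x16
Op 5 fold_down: fold axis h@11; visible region now rows[11,12) x cols[0,16) = 1x16
Op 6 cut(0, 9): punch at orig (11,9); cuts so far [(11, 9)]; region rows[11,12) x cols[0,16) = 1x16
Op 7 cut(0, 14): punch at orig (11,14); cuts so far [(11, 9), (11, 14)]; region rows[11,12) x cols[0,16) = 1x16
Unfold 1 (reflect across h@11): 4 holes -> [(10, 9), (10, 14), (11, 9), (11, 14)]
Unfold 2 (reflect across h@10): 8 holes -> [(8, 9), (8, 14), (9, 9), (9, 14), (10, 9), (10, 14), (11, 9), (11, 14)]
Unfold 3 (reflect across v@16): 16 holes -> [(8, 9), (8, 14), (8, 17), (8, 22), (9, 9), (9, 14), (9, 17), (9, 22), (10, 9), (10, 14), (10, 17), (10, 22), (11, 9), (11, 14), (11, 17), (11, 22)]
Unfold 4 (reflect across h@12): 32 holes -> [(8, 9), (8, 14), (8, 17), (8, 22), (9, 9), (9, 14), (9, 17), (9, 22), (10, 9), (10, 14), (10, 17), (10, 22), (11, 9), (11, 14), (11, 17), (11, 22), (12, 9), (12, 14), (12, 17), (12, 22), (13, 9), (13, 14), (13, 17), (13, 22), (14, 9), (14, 14), (14, 17), (14, 22), (15, 9), (15, 14), (15, 17), (15, 22)]
Unfold 5 (reflect across h@8): 64 holes -> [(0, 9), (0, 14), (0, 17), (0, 22), (1, 9), (1, 14), (1, 17), (1, 22), (2, 9), (2, 14), (2, 17), (2, 22), (3, 9), (3, 14), (3, 17), (3, 22), (4, 9), (4, 14), (4, 17), (4, 22), (5, 9), (5, 14), (5, 17), (5, 22), (6, 9), (6, 14), (6, 17), (6, 22), (7, 9), (7, 14), (7, 17), (7, 22), (8, 9), (8, 14), (8, 17), (8, 22), (9, 9), (9, 14), (9, 17), (9, 22), (10, 9), (10, 14), (10, 17), (10, 22), (11, 9), (11, 14), (11, 17), (11, 22), (12, 9), (12, 14), (12, 17), (12, 22), (13, 9), (13, 14), (13, 17), (13, 22), (14, 9), (14, 14), (14, 17), (14, 22), (15, 9), (15, 14), (15, 17), (15, 22)]
Holes: [(0, 9), (0, 14), (0, 17), (0, 22), (1, 9), (1, 14), (1, 17), (1, 22), (2, 9), (2, 14), (2, 17), (2, 22), (3, 9), (3, 14), (3, 17), (3, 22), (4, 9), (4, 14), (4, 17), (4, 22), (5, 9), (5, 14), (5, 17), (5, 22), (6, 9), (6, 14), (6, 17), (6, 22), (7, 9), (7, 14), (7, 17), (7, 22), (8, 9), (8, 14), (8, 17), (8, 22), (9, 9), (9, 14), (9, 17), (9, 22), (10, 9), (10, 14), (10, 17), (10, 22), (11, 9), (11, 14), (11, 17), (11, 22), (12, 9), (12, 14), (12, 17), (12, 22), (13, 9), (13, 14), (13, 17), (13, 22), (14, 9), (14, 14), (14, 17), (14, 22), (15, 9), (15, 14), (15, 17), (15, 22)]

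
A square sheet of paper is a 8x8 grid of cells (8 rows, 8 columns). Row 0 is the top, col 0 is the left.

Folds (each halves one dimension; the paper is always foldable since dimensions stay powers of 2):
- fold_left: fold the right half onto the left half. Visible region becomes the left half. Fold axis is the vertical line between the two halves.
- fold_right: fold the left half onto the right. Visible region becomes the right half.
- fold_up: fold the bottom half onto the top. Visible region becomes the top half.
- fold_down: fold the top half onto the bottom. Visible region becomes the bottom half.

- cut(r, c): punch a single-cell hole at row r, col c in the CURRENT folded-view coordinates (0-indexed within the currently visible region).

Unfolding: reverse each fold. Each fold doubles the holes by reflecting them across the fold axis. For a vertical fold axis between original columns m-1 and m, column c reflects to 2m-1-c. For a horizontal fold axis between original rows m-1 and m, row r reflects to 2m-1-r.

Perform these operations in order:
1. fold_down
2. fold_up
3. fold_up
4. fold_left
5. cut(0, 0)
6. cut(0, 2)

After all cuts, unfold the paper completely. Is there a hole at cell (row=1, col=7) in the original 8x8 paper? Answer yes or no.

Answer: yes

Derivation:
Op 1 fold_down: fold axis h@4; visible region now rows[4,8) x cols[0,8) = 4x8
Op 2 fold_up: fold axis h@6; visible region now rows[4,6) x cols[0,8) = 2x8
Op 3 fold_up: fold axis h@5; visible region now rows[4,5) x cols[0,8) = 1x8
Op 4 fold_left: fold axis v@4; visible region now rows[4,5) x cols[0,4) = 1x4
Op 5 cut(0, 0): punch at orig (4,0); cuts so far [(4, 0)]; region rows[4,5) x cols[0,4) = 1x4
Op 6 cut(0, 2): punch at orig (4,2); cuts so far [(4, 0), (4, 2)]; region rows[4,5) x cols[0,4) = 1x4
Unfold 1 (reflect across v@4): 4 holes -> [(4, 0), (4, 2), (4, 5), (4, 7)]
Unfold 2 (reflect across h@5): 8 holes -> [(4, 0), (4, 2), (4, 5), (4, 7), (5, 0), (5, 2), (5, 5), (5, 7)]
Unfold 3 (reflect across h@6): 16 holes -> [(4, 0), (4, 2), (4, 5), (4, 7), (5, 0), (5, 2), (5, 5), (5, 7), (6, 0), (6, 2), (6, 5), (6, 7), (7, 0), (7, 2), (7, 5), (7, 7)]
Unfold 4 (reflect across h@4): 32 holes -> [(0, 0), (0, 2), (0, 5), (0, 7), (1, 0), (1, 2), (1, 5), (1, 7), (2, 0), (2, 2), (2, 5), (2, 7), (3, 0), (3, 2), (3, 5), (3, 7), (4, 0), (4, 2), (4, 5), (4, 7), (5, 0), (5, 2), (5, 5), (5, 7), (6, 0), (6, 2), (6, 5), (6, 7), (7, 0), (7, 2), (7, 5), (7, 7)]
Holes: [(0, 0), (0, 2), (0, 5), (0, 7), (1, 0), (1, 2), (1, 5), (1, 7), (2, 0), (2, 2), (2, 5), (2, 7), (3, 0), (3, 2), (3, 5), (3, 7), (4, 0), (4, 2), (4, 5), (4, 7), (5, 0), (5, 2), (5, 5), (5, 7), (6, 0), (6, 2), (6, 5), (6, 7), (7, 0), (7, 2), (7, 5), (7, 7)]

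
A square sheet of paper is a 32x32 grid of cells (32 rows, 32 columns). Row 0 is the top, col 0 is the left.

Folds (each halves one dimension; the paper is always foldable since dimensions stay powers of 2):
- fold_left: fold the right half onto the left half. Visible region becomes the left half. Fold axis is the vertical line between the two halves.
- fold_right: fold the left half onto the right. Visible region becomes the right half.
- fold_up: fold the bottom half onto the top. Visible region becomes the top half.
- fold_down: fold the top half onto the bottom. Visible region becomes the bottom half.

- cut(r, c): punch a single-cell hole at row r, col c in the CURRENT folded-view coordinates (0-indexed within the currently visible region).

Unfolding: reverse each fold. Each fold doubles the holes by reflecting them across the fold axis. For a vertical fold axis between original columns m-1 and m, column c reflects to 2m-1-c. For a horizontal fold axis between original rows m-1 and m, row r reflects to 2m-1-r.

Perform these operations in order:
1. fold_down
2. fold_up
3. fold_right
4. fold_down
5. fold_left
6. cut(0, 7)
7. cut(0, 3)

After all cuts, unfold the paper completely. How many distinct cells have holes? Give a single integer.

Answer: 64

Derivation:
Op 1 fold_down: fold axis h@16; visible region now rows[16,32) x cols[0,32) = 16x32
Op 2 fold_up: fold axis h@24; visible region now rows[16,24) x cols[0,32) = 8x32
Op 3 fold_right: fold axis v@16; visible region now rows[16,24) x cols[16,32) = 8x16
Op 4 fold_down: fold axis h@20; visible region now rows[20,24) x cols[16,32) = 4x16
Op 5 fold_left: fold axis v@24; visible region now rows[20,24) x cols[16,24) = 4x8
Op 6 cut(0, 7): punch at orig (20,23); cuts so far [(20, 23)]; region rows[20,24) x cols[16,24) = 4x8
Op 7 cut(0, 3): punch at orig (20,19); cuts so far [(20, 19), (20, 23)]; region rows[20,24) x cols[16,24) = 4x8
Unfold 1 (reflect across v@24): 4 holes -> [(20, 19), (20, 23), (20, 24), (20, 28)]
Unfold 2 (reflect across h@20): 8 holes -> [(19, 19), (19, 23), (19, 24), (19, 28), (20, 19), (20, 23), (20, 24), (20, 28)]
Unfold 3 (reflect across v@16): 16 holes -> [(19, 3), (19, 7), (19, 8), (19, 12), (19, 19), (19, 23), (19, 24), (19, 28), (20, 3), (20, 7), (20, 8), (20, 12), (20, 19), (20, 23), (20, 24), (20, 28)]
Unfold 4 (reflect across h@24): 32 holes -> [(19, 3), (19, 7), (19, 8), (19, 12), (19, 19), (19, 23), (19, 24), (19, 28), (20, 3), (20, 7), (20, 8), (20, 12), (20, 19), (20, 23), (20, 24), (20, 28), (27, 3), (27, 7), (27, 8), (27, 12), (27, 19), (27, 23), (27, 24), (27, 28), (28, 3), (28, 7), (28, 8), (28, 12), (28, 19), (28, 23), (28, 24), (28, 28)]
Unfold 5 (reflect across h@16): 64 holes -> [(3, 3), (3, 7), (3, 8), (3, 12), (3, 19), (3, 23), (3, 24), (3, 28), (4, 3), (4, 7), (4, 8), (4, 12), (4, 19), (4, 23), (4, 24), (4, 28), (11, 3), (11, 7), (11, 8), (11, 12), (11, 19), (11, 23), (11, 24), (11, 28), (12, 3), (12, 7), (12, 8), (12, 12), (12, 19), (12, 23), (12, 24), (12, 28), (19, 3), (19, 7), (19, 8), (19, 12), (19, 19), (19, 23), (19, 24), (19, 28), (20, 3), (20, 7), (20, 8), (20, 12), (20, 19), (20, 23), (20, 24), (20, 28), (27, 3), (27, 7), (27, 8), (27, 12), (27, 19), (27, 23), (27, 24), (27, 28), (28, 3), (28, 7), (28, 8), (28, 12), (28, 19), (28, 23), (28, 24), (28, 28)]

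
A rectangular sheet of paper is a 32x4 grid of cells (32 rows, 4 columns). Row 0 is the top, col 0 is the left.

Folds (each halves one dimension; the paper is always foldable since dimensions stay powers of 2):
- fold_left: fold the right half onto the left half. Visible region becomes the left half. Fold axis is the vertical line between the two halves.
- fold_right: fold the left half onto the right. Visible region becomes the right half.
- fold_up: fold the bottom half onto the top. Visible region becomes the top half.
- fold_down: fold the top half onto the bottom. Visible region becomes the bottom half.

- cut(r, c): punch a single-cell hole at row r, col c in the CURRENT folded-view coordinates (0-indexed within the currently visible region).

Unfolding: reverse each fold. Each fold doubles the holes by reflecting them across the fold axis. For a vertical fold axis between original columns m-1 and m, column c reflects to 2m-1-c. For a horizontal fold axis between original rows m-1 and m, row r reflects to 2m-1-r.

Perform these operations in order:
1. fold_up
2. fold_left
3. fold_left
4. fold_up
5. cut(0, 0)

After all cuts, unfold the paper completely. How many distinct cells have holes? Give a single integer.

Op 1 fold_up: fold axis h@16; visible region now rows[0,16) x cols[0,4) = 16x4
Op 2 fold_left: fold axis v@2; visible region now rows[0,16) x cols[0,2) = 16x2
Op 3 fold_left: fold axis v@1; visible region now rows[0,16) x cols[0,1) = 16x1
Op 4 fold_up: fold axis h@8; visible region now rows[0,8) x cols[0,1) = 8x1
Op 5 cut(0, 0): punch at orig (0,0); cuts so far [(0, 0)]; region rows[0,8) x cols[0,1) = 8x1
Unfold 1 (reflect across h@8): 2 holes -> [(0, 0), (15, 0)]
Unfold 2 (reflect across v@1): 4 holes -> [(0, 0), (0, 1), (15, 0), (15, 1)]
Unfold 3 (reflect across v@2): 8 holes -> [(0, 0), (0, 1), (0, 2), (0, 3), (15, 0), (15, 1), (15, 2), (15, 3)]
Unfold 4 (reflect across h@16): 16 holes -> [(0, 0), (0, 1), (0, 2), (0, 3), (15, 0), (15, 1), (15, 2), (15, 3), (16, 0), (16, 1), (16, 2), (16, 3), (31, 0), (31, 1), (31, 2), (31, 3)]

Answer: 16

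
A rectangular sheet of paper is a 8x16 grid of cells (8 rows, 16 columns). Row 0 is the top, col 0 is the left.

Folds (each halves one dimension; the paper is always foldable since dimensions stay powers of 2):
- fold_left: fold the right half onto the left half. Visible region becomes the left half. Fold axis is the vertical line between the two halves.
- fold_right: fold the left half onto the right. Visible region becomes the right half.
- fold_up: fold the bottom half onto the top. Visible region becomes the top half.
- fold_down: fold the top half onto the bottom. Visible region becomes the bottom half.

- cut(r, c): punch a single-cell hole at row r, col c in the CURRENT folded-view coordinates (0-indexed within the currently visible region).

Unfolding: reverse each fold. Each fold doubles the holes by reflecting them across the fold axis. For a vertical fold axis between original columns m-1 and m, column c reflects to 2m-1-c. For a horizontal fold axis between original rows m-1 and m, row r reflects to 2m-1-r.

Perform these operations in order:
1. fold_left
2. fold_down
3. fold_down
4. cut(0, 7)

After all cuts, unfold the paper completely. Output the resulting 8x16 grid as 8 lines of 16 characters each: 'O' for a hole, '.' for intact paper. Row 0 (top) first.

Op 1 fold_left: fold axis v@8; visible region now rows[0,8) x cols[0,8) = 8x8
Op 2 fold_down: fold axis h@4; visible region now rows[4,8) x cols[0,8) = 4x8
Op 3 fold_down: fold axis h@6; visible region now rows[6,8) x cols[0,8) = 2x8
Op 4 cut(0, 7): punch at orig (6,7); cuts so far [(6, 7)]; region rows[6,8) x cols[0,8) = 2x8
Unfold 1 (reflect across h@6): 2 holes -> [(5, 7), (6, 7)]
Unfold 2 (reflect across h@4): 4 holes -> [(1, 7), (2, 7), (5, 7), (6, 7)]
Unfold 3 (reflect across v@8): 8 holes -> [(1, 7), (1, 8), (2, 7), (2, 8), (5, 7), (5, 8), (6, 7), (6, 8)]

Answer: ................
.......OO.......
.......OO.......
................
................
.......OO.......
.......OO.......
................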